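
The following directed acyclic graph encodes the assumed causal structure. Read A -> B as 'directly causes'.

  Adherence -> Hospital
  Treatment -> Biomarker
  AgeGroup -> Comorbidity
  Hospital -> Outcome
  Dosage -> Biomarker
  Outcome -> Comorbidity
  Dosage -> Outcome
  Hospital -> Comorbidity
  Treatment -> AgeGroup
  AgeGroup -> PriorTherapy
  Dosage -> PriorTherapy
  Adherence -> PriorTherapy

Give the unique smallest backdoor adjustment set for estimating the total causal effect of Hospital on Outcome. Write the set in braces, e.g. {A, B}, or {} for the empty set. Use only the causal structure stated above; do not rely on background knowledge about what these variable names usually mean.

Variables eligible for adjustment (non-descendants of Hospital, excluding Hospital and Outcome): {Adherence, AgeGroup, Biomarker, Dosage, PriorTherapy, Treatment}.
Backdoor paths from Hospital to Outcome:
  P1: Hospital <- Adherence -> PriorTherapy <- Dosage -> Outcome
  P2: Hospital <- Adherence -> PriorTherapy <- Dosage -> Biomarker <- Treatment -> AgeGroup -> Comorbidity <- Outcome
  P3: Hospital <- Adherence -> PriorTherapy <- AgeGroup <- Treatment -> Biomarker <- Dosage -> Outcome
  P4: Hospital <- Adherence -> PriorTherapy <- AgeGroup -> Comorbidity <- Outcome
Each backdoor path contains an unconditioned collider, so every path is already blocked with the empty conditioning set:
  P1: blocked at collider PriorTherapy (neither it nor any descendant is in the conditioning set).
  P2: blocked at collider PriorTherapy (neither it nor any descendant is in the conditioning set).
  P3: blocked at collider PriorTherapy (neither it nor any descendant is in the conditioning set).
  P4: blocked at collider PriorTherapy (neither it nor any descendant is in the conditioning set).
The empty set is therefore the unique smallest valid set.

{}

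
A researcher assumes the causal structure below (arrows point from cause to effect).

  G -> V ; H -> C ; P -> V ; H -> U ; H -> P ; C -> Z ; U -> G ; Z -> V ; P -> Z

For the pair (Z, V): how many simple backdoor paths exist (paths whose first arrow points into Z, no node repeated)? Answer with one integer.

A backdoor path from Z to V is any simple undirected path whose first edge points into Z (i.e. leaves Z via a parent).
Parents of Z: {C, P}.
Enumerating:
  P1: Z <- P <- H -> U -> G -> V
  P2: Z <- P -> V
  P3: Z <- C <- H -> P -> V
  P4: Z <- C <- H -> U -> G -> V
That exhausts the simple backdoor paths. Count: 4.

4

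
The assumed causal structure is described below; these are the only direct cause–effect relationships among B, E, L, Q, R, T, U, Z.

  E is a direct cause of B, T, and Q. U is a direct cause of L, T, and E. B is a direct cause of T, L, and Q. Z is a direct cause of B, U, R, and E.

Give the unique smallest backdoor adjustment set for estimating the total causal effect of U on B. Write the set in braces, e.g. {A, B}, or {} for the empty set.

Variables eligible for adjustment (non-descendants of U, excluding U and B): {R, Z}.
Backdoor paths from U to B:
  P1: U <- Z -> E -> B
  P2: U <- Z -> E -> Q <- B
  P3: U <- Z -> E -> T <- B
  P4: U <- Z -> B
The empty set is not sufficient: P1 (U <- Z -> E -> B) has no collider blocking it and no conditioned non-collider, so it is open.
Try {Z}:
  P1: blocked at fork node Z ∈ conditioning set.
  P2: blocked at fork node Z ∈ conditioning set.
  P3: blocked at fork node Z ∈ conditioning set.
  P4: blocked at fork node Z ∈ conditioning set.
{Z} contains no descendant of U and blocks every backdoor path.
No other singleton works — e.g. {R} leaves P1 open — so {Z} is the unique smallest valid adjustment set.

{Z}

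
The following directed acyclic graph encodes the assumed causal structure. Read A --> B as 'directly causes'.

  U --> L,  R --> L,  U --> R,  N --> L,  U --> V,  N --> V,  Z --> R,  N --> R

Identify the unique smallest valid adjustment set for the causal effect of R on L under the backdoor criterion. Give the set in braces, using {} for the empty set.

{N, U}

Variables eligible for adjustment (non-descendants of R, excluding R and L): {N, U, V, Z}.
Backdoor paths from R to L:
  P1: R <- N -> V <- U -> L
  P2: R <- N -> L
  P3: R <- U -> V <- N -> L
  P4: R <- U -> L
The empty set is not sufficient: P2 (R <- N -> L) has no collider blocking it and no conditioned non-collider, so it is open.
Try {N, U}:
  P1: blocked at fork node N ∈ conditioning set.
  P2: blocked at fork node N ∈ conditioning set.
  P3: blocked at fork node U ∈ conditioning set.
  P4: blocked at fork node U ∈ conditioning set.
{N, U} contains no descendant of R and blocks every backdoor path.
Every element of {N, U} is needed (dropping N leaves P2 open; dropping U leaves P4 open), so no proper subset is valid.
Among all size-2 subsets of the eligible variables, only {N, U} blocks every backdoor path, so it is the unique smallest valid adjustment set.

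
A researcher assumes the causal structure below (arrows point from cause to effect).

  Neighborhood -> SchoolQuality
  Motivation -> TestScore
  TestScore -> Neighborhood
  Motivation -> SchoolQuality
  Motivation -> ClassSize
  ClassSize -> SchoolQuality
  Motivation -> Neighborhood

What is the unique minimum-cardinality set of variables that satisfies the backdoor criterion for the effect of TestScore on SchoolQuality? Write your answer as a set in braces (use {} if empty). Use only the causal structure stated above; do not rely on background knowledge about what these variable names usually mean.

Variables eligible for adjustment (non-descendants of TestScore, excluding TestScore and SchoolQuality): {ClassSize, Motivation}.
Backdoor paths from TestScore to SchoolQuality:
  P1: TestScore <- Motivation -> Neighborhood -> SchoolQuality
  P2: TestScore <- Motivation -> ClassSize -> SchoolQuality
  P3: TestScore <- Motivation -> SchoolQuality
The empty set is not sufficient: P1 (TestScore <- Motivation -> Neighborhood -> SchoolQuality) has no collider blocking it and no conditioned non-collider, so it is open.
Try {Motivation}:
  P1: blocked at fork node Motivation ∈ conditioning set.
  P2: blocked at fork node Motivation ∈ conditioning set.
  P3: blocked at fork node Motivation ∈ conditioning set.
{Motivation} contains no descendant of TestScore and blocks every backdoor path.
No other singleton works — e.g. {ClassSize} leaves P1 open — so {Motivation} is the unique smallest valid adjustment set.

{Motivation}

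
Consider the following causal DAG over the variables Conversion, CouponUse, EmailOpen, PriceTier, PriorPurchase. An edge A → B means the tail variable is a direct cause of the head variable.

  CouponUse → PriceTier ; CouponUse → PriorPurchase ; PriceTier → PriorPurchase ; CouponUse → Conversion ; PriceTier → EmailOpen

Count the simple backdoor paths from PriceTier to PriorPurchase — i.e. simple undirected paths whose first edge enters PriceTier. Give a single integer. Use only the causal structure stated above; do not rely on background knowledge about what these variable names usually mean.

1

A backdoor path from PriceTier to PriorPurchase is any simple undirected path whose first edge points into PriceTier (i.e. leaves PriceTier via a parent).
Parents of PriceTier: {CouponUse}.
Enumerating:
  P1: PriceTier <- CouponUse -> PriorPurchase
That exhausts the simple backdoor paths. Count: 1.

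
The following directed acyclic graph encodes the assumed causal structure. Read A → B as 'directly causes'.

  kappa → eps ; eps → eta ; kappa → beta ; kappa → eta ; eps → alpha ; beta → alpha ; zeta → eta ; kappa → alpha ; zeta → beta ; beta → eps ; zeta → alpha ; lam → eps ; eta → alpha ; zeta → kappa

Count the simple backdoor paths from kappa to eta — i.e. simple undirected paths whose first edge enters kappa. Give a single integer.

8

A backdoor path from kappa to eta is any simple undirected path whose first edge points into kappa (i.e. leaves kappa via a parent).
Parents of kappa: {zeta}.
Enumerating:
  P1: kappa <- zeta -> beta -> eps -> eta
  P2: kappa <- zeta -> beta -> eps -> alpha <- eta
  P3: kappa <- zeta -> beta -> alpha <- eps -> eta
  P4: kappa <- zeta -> beta -> alpha <- eta
  P5: kappa <- zeta -> eta
  P6: kappa <- zeta -> alpha <- beta -> eps -> eta
  P7: kappa <- zeta -> alpha <- eps -> eta
  P8: kappa <- zeta -> alpha <- eta
That exhausts the simple backdoor paths. Count: 8.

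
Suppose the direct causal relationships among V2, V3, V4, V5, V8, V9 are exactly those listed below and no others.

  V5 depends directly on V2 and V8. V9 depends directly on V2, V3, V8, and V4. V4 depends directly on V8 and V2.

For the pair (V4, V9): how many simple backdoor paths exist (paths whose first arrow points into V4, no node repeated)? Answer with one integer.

A backdoor path from V4 to V9 is any simple undirected path whose first edge points into V4 (i.e. leaves V4 via a parent).
Parents of V4: {V2, V8}.
Enumerating:
  P1: V4 <- V8 -> V9
  P2: V4 <- V8 -> V5 <- V2 -> V9
  P3: V4 <- V2 -> V9
  P4: V4 <- V2 -> V5 <- V8 -> V9
That exhausts the simple backdoor paths. Count: 4.

4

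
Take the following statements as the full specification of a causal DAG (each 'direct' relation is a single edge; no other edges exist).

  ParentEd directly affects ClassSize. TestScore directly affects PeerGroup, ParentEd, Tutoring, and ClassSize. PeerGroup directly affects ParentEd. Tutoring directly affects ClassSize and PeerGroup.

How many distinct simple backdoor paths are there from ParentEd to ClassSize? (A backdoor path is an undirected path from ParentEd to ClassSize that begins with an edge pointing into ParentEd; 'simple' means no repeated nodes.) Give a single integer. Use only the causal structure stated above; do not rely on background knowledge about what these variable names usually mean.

A backdoor path from ParentEd to ClassSize is any simple undirected path whose first edge points into ParentEd (i.e. leaves ParentEd via a parent).
Parents of ParentEd: {PeerGroup, TestScore}.
Enumerating:
  P1: ParentEd <- TestScore -> Tutoring -> ClassSize
  P2: ParentEd <- TestScore -> PeerGroup <- Tutoring -> ClassSize
  P3: ParentEd <- TestScore -> ClassSize
  P4: ParentEd <- PeerGroup <- TestScore -> Tutoring -> ClassSize
  P5: ParentEd <- PeerGroup <- TestScore -> ClassSize
  P6: ParentEd <- PeerGroup <- Tutoring <- TestScore -> ClassSize
  P7: ParentEd <- PeerGroup <- Tutoring -> ClassSize
That exhausts the simple backdoor paths. Count: 7.

7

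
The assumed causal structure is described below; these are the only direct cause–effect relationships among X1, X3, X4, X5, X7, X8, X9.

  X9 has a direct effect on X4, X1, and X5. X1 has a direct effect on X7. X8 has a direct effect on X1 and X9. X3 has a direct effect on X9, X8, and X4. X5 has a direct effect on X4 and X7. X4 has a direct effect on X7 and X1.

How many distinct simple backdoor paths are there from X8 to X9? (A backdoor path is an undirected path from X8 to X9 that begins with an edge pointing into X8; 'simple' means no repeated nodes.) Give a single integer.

8

A backdoor path from X8 to X9 is any simple undirected path whose first edge points into X8 (i.e. leaves X8 via a parent).
Parents of X8: {X3}.
Enumerating:
  P1: X8 <- X3 -> X9
  P2: X8 <- X3 -> X4 <- X9
  P3: X8 <- X3 -> X4 <- X5 <- X9
  P4: X8 <- X3 -> X4 <- X5 -> X7 <- X1 <- X9
  P5: X8 <- X3 -> X4 -> X1 <- X9
  P6: X8 <- X3 -> X4 -> X1 -> X7 <- X5 <- X9
  P7: X8 <- X3 -> X4 -> X7 <- X5 <- X9
  P8: X8 <- X3 -> X4 -> X7 <- X1 <- X9
That exhausts the simple backdoor paths. Count: 8.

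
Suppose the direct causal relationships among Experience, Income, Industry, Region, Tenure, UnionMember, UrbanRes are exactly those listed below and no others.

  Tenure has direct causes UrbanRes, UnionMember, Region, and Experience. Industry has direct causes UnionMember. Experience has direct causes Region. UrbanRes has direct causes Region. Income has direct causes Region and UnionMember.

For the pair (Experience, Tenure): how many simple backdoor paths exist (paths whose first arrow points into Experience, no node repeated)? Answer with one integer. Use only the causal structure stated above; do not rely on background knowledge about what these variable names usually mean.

A backdoor path from Experience to Tenure is any simple undirected path whose first edge points into Experience (i.e. leaves Experience via a parent).
Parents of Experience: {Region}.
Enumerating:
  P1: Experience <- Region -> UrbanRes -> Tenure
  P2: Experience <- Region -> Income <- UnionMember -> Tenure
  P3: Experience <- Region -> Tenure
That exhausts the simple backdoor paths. Count: 3.

3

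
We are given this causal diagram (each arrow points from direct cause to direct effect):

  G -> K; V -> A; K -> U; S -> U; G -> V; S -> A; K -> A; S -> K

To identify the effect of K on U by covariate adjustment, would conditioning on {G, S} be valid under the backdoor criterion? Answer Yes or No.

Backdoor paths from K to U (paths whose first edge points into K):
  P1: K <- S -> U
  P2: K <- G -> V -> A <- S -> U
Condition 1 (no descendant of K in the set): holds — descendants of K are {A, U}; none are in {G, S}.
Condition 2 (every backdoor path blocked by {G, S}):
  P1: blocked at fork node S ∈ conditioning set.
  P2: blocked at fork node G ∈ conditioning set.
{G, S} satisfies the backdoor criterion.

Yes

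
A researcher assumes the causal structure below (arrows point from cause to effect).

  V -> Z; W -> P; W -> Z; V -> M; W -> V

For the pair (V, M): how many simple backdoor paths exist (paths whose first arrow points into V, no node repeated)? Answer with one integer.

A backdoor path from V to M is any simple undirected path whose first edge points into V (i.e. leaves V via a parent).
Parents of V: {W}.
No simple path from any parent of V reaches M without revisiting V, so there are no backdoor paths.

0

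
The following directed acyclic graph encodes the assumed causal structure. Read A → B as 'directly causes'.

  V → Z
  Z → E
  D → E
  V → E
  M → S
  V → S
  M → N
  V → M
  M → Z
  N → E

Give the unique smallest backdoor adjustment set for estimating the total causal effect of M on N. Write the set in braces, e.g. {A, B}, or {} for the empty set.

{}

Variables eligible for adjustment (non-descendants of M, excluding M and N): {D, V}.
Backdoor paths from M to N:
  P1: M <- V -> Z -> E <- N
  P2: M <- V -> E <- N
Each backdoor path contains an unconditioned collider, so every path is already blocked with the empty conditioning set:
  P1: blocked at collider E (neither it nor any descendant is in the conditioning set).
  P2: blocked at collider E (neither it nor any descendant is in the conditioning set).
The empty set is therefore the unique smallest valid set.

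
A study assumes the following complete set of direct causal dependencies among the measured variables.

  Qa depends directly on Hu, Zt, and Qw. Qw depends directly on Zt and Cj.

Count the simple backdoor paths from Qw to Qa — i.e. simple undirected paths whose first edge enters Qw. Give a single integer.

A backdoor path from Qw to Qa is any simple undirected path whose first edge points into Qw (i.e. leaves Qw via a parent).
Parents of Qw: {Cj, Zt}.
Enumerating:
  P1: Qw <- Zt -> Qa
That exhausts the simple backdoor paths. Count: 1.

1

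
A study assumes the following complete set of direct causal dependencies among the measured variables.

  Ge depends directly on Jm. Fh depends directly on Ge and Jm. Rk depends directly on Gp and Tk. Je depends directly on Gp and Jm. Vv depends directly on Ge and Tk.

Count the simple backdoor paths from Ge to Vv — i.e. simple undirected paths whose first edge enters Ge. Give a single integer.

A backdoor path from Ge to Vv is any simple undirected path whose first edge points into Ge (i.e. leaves Ge via a parent).
Parents of Ge: {Jm}.
Enumerating:
  P1: Ge <- Jm -> Je <- Gp -> Rk <- Tk -> Vv
That exhausts the simple backdoor paths. Count: 1.

1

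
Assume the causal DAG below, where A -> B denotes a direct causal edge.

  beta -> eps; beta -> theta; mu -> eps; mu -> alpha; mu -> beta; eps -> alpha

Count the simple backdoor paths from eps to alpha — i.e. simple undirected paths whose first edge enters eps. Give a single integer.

A backdoor path from eps to alpha is any simple undirected path whose first edge points into eps (i.e. leaves eps via a parent).
Parents of eps: {beta, mu}.
Enumerating:
  P1: eps <- mu -> alpha
  P2: eps <- beta <- mu -> alpha
That exhausts the simple backdoor paths. Count: 2.

2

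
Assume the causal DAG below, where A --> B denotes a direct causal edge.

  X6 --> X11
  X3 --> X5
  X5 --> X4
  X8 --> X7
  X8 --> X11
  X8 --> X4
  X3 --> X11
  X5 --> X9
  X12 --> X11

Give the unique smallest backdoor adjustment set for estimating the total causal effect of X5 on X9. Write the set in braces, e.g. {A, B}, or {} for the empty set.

Variables eligible for adjustment (non-descendants of X5, excluding X5 and X9): {X11, X12, X3, X6, X7, X8}.
Backdoor paths from X5 to X9:
  (none)
With no backdoor paths the empty set already satisfies the criterion, and it is trivially minimal.

{}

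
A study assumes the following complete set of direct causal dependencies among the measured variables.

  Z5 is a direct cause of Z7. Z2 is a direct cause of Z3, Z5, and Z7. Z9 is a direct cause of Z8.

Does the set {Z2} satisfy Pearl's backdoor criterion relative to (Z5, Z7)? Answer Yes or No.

Yes

Backdoor paths from Z5 to Z7 (paths whose first edge points into Z5):
  P1: Z5 <- Z2 -> Z7
Condition 1 (no descendant of Z5 in the set): holds — descendants of Z5 are {Z7}; none are in {Z2}.
Condition 2 (every backdoor path blocked by {Z2}):
  P1: blocked at fork node Z2 ∈ conditioning set.
{Z2} satisfies the backdoor criterion.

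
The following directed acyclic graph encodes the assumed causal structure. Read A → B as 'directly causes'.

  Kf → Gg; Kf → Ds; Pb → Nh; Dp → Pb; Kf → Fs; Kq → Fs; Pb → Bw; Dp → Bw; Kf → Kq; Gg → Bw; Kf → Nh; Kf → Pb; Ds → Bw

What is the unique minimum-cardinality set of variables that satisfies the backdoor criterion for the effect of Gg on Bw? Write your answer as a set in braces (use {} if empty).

Variables eligible for adjustment (non-descendants of Gg, excluding Gg and Bw): {Dp, Ds, Fs, Kf, Kq, Nh, Pb}.
Backdoor paths from Gg to Bw:
  P1: Gg <- Kf -> Ds -> Bw
  P2: Gg <- Kf -> Pb <- Dp -> Bw
  P3: Gg <- Kf -> Pb -> Bw
  P4: Gg <- Kf -> Nh <- Pb <- Dp -> Bw
  P5: Gg <- Kf -> Nh <- Pb -> Bw
The empty set is not sufficient: P1 (Gg <- Kf -> Ds -> Bw) has no collider blocking it and no conditioned non-collider, so it is open.
Try {Kf}:
  P1: blocked at fork node Kf ∈ conditioning set.
  P2: blocked at fork node Kf ∈ conditioning set.
  P3: blocked at fork node Kf ∈ conditioning set.
  P4: blocked at fork node Kf ∈ conditioning set.
  P5: blocked at fork node Kf ∈ conditioning set.
{Kf} contains no descendant of Gg and blocks every backdoor path.
No other singleton works — e.g. {Dp} leaves P1 open — so {Kf} is the unique smallest valid adjustment set.

{Kf}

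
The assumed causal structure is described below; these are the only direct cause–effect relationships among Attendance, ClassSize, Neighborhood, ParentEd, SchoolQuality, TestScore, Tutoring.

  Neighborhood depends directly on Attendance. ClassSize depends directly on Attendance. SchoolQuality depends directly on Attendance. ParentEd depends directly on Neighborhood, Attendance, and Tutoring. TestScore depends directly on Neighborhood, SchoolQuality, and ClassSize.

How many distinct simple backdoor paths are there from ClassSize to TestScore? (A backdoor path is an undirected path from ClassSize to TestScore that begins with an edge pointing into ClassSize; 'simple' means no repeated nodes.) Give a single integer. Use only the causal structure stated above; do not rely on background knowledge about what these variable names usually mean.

A backdoor path from ClassSize to TestScore is any simple undirected path whose first edge points into ClassSize (i.e. leaves ClassSize via a parent).
Parents of ClassSize: {Attendance}.
Enumerating:
  P1: ClassSize <- Attendance -> SchoolQuality -> TestScore
  P2: ClassSize <- Attendance -> Neighborhood -> TestScore
  P3: ClassSize <- Attendance -> ParentEd <- Neighborhood -> TestScore
That exhausts the simple backdoor paths. Count: 3.

3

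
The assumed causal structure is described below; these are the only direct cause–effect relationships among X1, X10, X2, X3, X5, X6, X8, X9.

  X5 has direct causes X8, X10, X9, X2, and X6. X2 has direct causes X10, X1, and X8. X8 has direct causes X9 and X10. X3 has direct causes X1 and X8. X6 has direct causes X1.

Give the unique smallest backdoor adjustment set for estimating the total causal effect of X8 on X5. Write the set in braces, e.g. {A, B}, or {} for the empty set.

Variables eligible for adjustment (non-descendants of X8, excluding X8 and X5): {X1, X10, X6, X9}.
Backdoor paths from X8 to X5:
  P1: X8 <- X10 -> X2 <- X1 -> X6 -> X5
  P2: X8 <- X10 -> X2 -> X5
  P3: X8 <- X10 -> X5
  P4: X8 <- X9 -> X5
The empty set is not sufficient: P2 (X8 <- X10 -> X2 -> X5) has no collider blocking it and no conditioned non-collider, so it is open.
Try {X10, X9}:
  P1: blocked at fork node X10 ∈ conditioning set.
  P2: blocked at fork node X10 ∈ conditioning set.
  P3: blocked at fork node X10 ∈ conditioning set.
  P4: blocked at fork node X9 ∈ conditioning set.
{X10, X9} contains no descendant of X8 and blocks every backdoor path.
Every element of {X10, X9} is needed (dropping X10 leaves P2 open; dropping X9 leaves P4 open), so no proper subset is valid.
Among all size-2 subsets of the eligible variables, only {X10, X9} blocks every backdoor path, so it is the unique smallest valid adjustment set.

{X10, X9}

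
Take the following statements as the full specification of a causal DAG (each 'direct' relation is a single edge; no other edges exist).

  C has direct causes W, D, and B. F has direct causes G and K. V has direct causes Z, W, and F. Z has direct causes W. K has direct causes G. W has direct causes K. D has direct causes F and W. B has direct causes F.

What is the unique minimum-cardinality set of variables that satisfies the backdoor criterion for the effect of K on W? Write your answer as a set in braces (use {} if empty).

{}

Variables eligible for adjustment (non-descendants of K, excluding K and W): {G}.
Backdoor paths from K to W:
  P1: K <- G -> F -> B -> C <- W
  P2: K <- G -> F -> B -> C <- D <- W
  P3: K <- G -> F -> D <- W
  P4: K <- G -> F -> D -> C <- W
  P5: K <- G -> F -> V <- W
  P6: K <- G -> F -> V <- Z <- W
Each backdoor path contains an unconditioned collider, so every path is already blocked with the empty conditioning set:
  P1: blocked at collider C (neither it nor any descendant is in the conditioning set).
  P2: blocked at collider C (neither it nor any descendant is in the conditioning set).
  P3: blocked at collider D (neither it nor any descendant is in the conditioning set).
  P4: blocked at collider C (neither it nor any descendant is in the conditioning set).
  P5: blocked at collider V (neither it nor any descendant is in the conditioning set).
  P6: blocked at collider V (neither it nor any descendant is in the conditioning set).
The empty set is therefore the unique smallest valid set.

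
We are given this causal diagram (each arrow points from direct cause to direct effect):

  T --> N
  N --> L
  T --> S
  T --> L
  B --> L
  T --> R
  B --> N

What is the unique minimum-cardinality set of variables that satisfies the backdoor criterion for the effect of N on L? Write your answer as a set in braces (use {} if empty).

Variables eligible for adjustment (non-descendants of N, excluding N and L): {B, R, S, T}.
Backdoor paths from N to L:
  P1: N <- B -> L
  P2: N <- T -> L
The empty set is not sufficient: P1 (N <- B -> L) has no collider blocking it and no conditioned non-collider, so it is open.
Try {B, T}:
  P1: blocked at fork node B ∈ conditioning set.
  P2: blocked at fork node T ∈ conditioning set.
{B, T} contains no descendant of N and blocks every backdoor path.
Every element of {B, T} is needed (dropping B leaves P1 open; dropping T leaves P2 open), so no proper subset is valid.
Among all size-2 subsets of the eligible variables, only {B, T} blocks every backdoor path, so it is the unique smallest valid adjustment set.

{B, T}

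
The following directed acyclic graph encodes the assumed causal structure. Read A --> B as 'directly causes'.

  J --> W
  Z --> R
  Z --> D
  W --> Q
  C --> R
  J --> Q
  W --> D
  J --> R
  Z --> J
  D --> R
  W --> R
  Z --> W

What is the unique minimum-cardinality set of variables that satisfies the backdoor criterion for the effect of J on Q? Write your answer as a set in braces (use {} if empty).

Variables eligible for adjustment (non-descendants of J, excluding J and Q): {C, Z}.
Backdoor paths from J to Q:
  P1: J <- Z -> W -> Q
  P2: J <- Z -> D <- W -> Q
  P3: J <- Z -> D -> R <- W -> Q
  P4: J <- Z -> R <- W -> Q
  P5: J <- Z -> R <- D <- W -> Q
The empty set is not sufficient: P1 (J <- Z -> W -> Q) has no collider blocking it and no conditioned non-collider, so it is open.
Try {Z}:
  P1: blocked at fork node Z ∈ conditioning set.
  P2: blocked at fork node Z ∈ conditioning set.
  P3: blocked at fork node Z ∈ conditioning set.
  P4: blocked at fork node Z ∈ conditioning set.
  P5: blocked at fork node Z ∈ conditioning set.
{Z} contains no descendant of J and blocks every backdoor path.
No other singleton works — e.g. {C} leaves P1 open — so {Z} is the unique smallest valid adjustment set.

{Z}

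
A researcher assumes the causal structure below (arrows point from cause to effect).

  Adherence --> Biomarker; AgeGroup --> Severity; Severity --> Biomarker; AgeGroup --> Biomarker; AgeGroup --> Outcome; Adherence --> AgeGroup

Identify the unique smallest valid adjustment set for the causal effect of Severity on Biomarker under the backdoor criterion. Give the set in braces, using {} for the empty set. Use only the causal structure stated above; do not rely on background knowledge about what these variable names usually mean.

Variables eligible for adjustment (non-descendants of Severity, excluding Severity and Biomarker): {Adherence, AgeGroup, Outcome}.
Backdoor paths from Severity to Biomarker:
  P1: Severity <- AgeGroup <- Adherence -> Biomarker
  P2: Severity <- AgeGroup -> Biomarker
The empty set is not sufficient: P1 (Severity <- AgeGroup <- Adherence -> Biomarker) has no collider blocking it and no conditioned non-collider, so it is open.
Try {AgeGroup}:
  P1: blocked at chain node AgeGroup ∈ conditioning set.
  P2: blocked at fork node AgeGroup ∈ conditioning set.
{AgeGroup} contains no descendant of Severity and blocks every backdoor path.
No other singleton works — e.g. {Adherence} leaves P2 open — so {AgeGroup} is the unique smallest valid adjustment set.

{AgeGroup}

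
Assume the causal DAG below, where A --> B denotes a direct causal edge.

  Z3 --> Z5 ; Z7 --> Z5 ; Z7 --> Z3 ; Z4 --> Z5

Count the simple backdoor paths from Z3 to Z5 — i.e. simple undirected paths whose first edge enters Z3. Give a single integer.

1

A backdoor path from Z3 to Z5 is any simple undirected path whose first edge points into Z3 (i.e. leaves Z3 via a parent).
Parents of Z3: {Z7}.
Enumerating:
  P1: Z3 <- Z7 -> Z5
That exhausts the simple backdoor paths. Count: 1.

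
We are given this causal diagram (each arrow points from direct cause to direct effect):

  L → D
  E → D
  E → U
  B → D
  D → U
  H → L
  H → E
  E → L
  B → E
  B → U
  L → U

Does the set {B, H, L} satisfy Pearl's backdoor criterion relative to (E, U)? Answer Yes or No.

No

Backdoor paths from E to U (paths whose first edge points into E):
  P1: E <- B -> D <- L -> U
  P2: E <- B -> D -> U
  P3: E <- B -> U
  P4: E <- H -> L -> D <- B -> U
  P5: E <- H -> L -> D -> U
  P6: E <- H -> L -> U
Condition 1 (no descendant of E in the set): FAILS — L is a descendant of E.
Condition 2 (every backdoor path blocked by {B, H, L}):
  P1: blocked at fork node B ∈ conditioning set.
  P2: blocked at fork node B ∈ conditioning set.
  P3: blocked at fork node B ∈ conditioning set.
  P4: blocked at fork node H ∈ conditioning set.
  P5: blocked at fork node H ∈ conditioning set.
  P6: blocked at fork node H ∈ conditioning set.
{B, H, L} does not satisfy the backdoor criterion.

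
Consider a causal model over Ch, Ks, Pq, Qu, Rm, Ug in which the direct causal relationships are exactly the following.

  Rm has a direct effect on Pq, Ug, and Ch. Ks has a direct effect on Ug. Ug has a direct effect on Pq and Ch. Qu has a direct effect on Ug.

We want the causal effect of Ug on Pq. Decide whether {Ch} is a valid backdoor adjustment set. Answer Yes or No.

Backdoor paths from Ug to Pq (paths whose first edge points into Ug):
  P1: Ug <- Rm -> Pq
Condition 1 (no descendant of Ug in the set): FAILS — Ch is a descendant of Ug.
Condition 2 (every backdoor path blocked by {Ch}):
  P1: open — no interior node is in the conditioning set.
{Ch} does not satisfy the backdoor criterion.

No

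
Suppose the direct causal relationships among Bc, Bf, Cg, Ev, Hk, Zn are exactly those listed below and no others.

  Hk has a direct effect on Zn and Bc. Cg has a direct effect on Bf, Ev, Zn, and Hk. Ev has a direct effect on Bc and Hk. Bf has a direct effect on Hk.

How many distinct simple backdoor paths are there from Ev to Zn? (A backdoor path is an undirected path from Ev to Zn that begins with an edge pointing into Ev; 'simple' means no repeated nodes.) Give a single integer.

A backdoor path from Ev to Zn is any simple undirected path whose first edge points into Ev (i.e. leaves Ev via a parent).
Parents of Ev: {Cg}.
Enumerating:
  P1: Ev <- Cg -> Bf -> Hk -> Zn
  P2: Ev <- Cg -> Hk -> Zn
  P3: Ev <- Cg -> Zn
That exhausts the simple backdoor paths. Count: 3.

3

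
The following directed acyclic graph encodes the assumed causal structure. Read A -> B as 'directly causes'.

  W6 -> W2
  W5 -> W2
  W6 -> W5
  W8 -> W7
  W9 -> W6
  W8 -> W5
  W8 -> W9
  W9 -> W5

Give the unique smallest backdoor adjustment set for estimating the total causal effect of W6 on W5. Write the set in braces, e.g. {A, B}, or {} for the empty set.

{W9}

Variables eligible for adjustment (non-descendants of W6, excluding W6 and W5): {W7, W8, W9}.
Backdoor paths from W6 to W5:
  P1: W6 <- W9 <- W8 -> W5
  P2: W6 <- W9 -> W5
The empty set is not sufficient: P1 (W6 <- W9 <- W8 -> W5) has no collider blocking it and no conditioned non-collider, so it is open.
Try {W9}:
  P1: blocked at chain node W9 ∈ conditioning set.
  P2: blocked at fork node W9 ∈ conditioning set.
{W9} contains no descendant of W6 and blocks every backdoor path.
No other singleton works — e.g. {W8} leaves P2 open — so {W9} is the unique smallest valid adjustment set.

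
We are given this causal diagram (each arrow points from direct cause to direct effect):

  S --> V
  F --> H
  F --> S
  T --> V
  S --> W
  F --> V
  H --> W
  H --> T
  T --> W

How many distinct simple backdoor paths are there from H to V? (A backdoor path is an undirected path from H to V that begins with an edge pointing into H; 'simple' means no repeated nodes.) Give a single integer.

3

A backdoor path from H to V is any simple undirected path whose first edge points into H (i.e. leaves H via a parent).
Parents of H: {F}.
Enumerating:
  P1: H <- F -> S -> V
  P2: H <- F -> S -> W <- T -> V
  P3: H <- F -> V
That exhausts the simple backdoor paths. Count: 3.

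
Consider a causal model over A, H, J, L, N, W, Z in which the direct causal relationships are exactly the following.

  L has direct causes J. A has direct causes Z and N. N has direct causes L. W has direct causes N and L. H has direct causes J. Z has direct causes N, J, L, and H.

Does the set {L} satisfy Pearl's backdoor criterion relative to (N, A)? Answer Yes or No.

Backdoor paths from N to A (paths whose first edge points into N):
  P1: N <- L <- J -> H -> Z -> A
  P2: N <- L <- J -> Z -> A
  P3: N <- L -> Z -> A
Condition 1 (no descendant of N in the set): holds — descendants of N are {A, W, Z}; none are in {L}.
Condition 2 (every backdoor path blocked by {L}):
  P1: blocked at chain node L ∈ conditioning set.
  P2: blocked at chain node L ∈ conditioning set.
  P3: blocked at fork node L ∈ conditioning set.
{L} satisfies the backdoor criterion.

Yes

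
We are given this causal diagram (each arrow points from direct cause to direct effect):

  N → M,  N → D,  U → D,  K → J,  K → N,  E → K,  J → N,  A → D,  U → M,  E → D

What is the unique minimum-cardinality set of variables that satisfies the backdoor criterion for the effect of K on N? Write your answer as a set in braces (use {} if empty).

Variables eligible for adjustment (non-descendants of K, excluding K and N): {A, E, U}.
Backdoor paths from K to N:
  P1: K <- E -> D <- N
  P2: K <- E -> D <- U -> M <- N
Each backdoor path contains an unconditioned collider, so every path is already blocked with the empty conditioning set:
  P1: blocked at collider D (neither it nor any descendant is in the conditioning set).
  P2: blocked at collider D (neither it nor any descendant is in the conditioning set).
The empty set is therefore the unique smallest valid set.

{}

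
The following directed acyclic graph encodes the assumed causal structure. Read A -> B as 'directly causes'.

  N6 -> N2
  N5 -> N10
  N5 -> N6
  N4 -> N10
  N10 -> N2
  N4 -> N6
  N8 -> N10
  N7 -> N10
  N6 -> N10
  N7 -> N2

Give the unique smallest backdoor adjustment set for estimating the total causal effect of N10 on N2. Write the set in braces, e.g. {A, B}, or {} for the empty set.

{N6, N7}

Variables eligible for adjustment (non-descendants of N10, excluding N10 and N2): {N4, N5, N6, N7, N8}.
Backdoor paths from N10 to N2:
  P1: N10 <- N5 -> N6 -> N2
  P2: N10 <- N7 -> N2
  P3: N10 <- N4 -> N6 -> N2
  P4: N10 <- N6 -> N2
The empty set is not sufficient: P1 (N10 <- N5 -> N6 -> N2) has no collider blocking it and no conditioned non-collider, so it is open.
Try {N6, N7}:
  P1: blocked at chain node N6 ∈ conditioning set.
  P2: blocked at fork node N7 ∈ conditioning set.
  P3: blocked at chain node N6 ∈ conditioning set.
  P4: blocked at fork node N6 ∈ conditioning set.
{N6, N7} contains no descendant of N10 and blocks every backdoor path.
Every element of {N6, N7} is needed (dropping N6 leaves P1 open; dropping N7 leaves P2 open), so no proper subset is valid.
Among all size-2 subsets of the eligible variables, only {N6, N7} blocks every backdoor path, so it is the unique smallest valid adjustment set.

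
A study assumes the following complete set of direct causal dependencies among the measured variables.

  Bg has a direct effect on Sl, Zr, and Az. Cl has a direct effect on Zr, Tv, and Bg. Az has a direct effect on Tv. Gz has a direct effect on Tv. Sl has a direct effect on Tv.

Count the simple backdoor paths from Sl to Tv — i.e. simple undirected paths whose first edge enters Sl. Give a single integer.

A backdoor path from Sl to Tv is any simple undirected path whose first edge points into Sl (i.e. leaves Sl via a parent).
Parents of Sl: {Bg}.
Enumerating:
  P1: Sl <- Bg <- Cl -> Tv
  P2: Sl <- Bg -> Zr <- Cl -> Tv
  P3: Sl <- Bg -> Az -> Tv
That exhausts the simple backdoor paths. Count: 3.

3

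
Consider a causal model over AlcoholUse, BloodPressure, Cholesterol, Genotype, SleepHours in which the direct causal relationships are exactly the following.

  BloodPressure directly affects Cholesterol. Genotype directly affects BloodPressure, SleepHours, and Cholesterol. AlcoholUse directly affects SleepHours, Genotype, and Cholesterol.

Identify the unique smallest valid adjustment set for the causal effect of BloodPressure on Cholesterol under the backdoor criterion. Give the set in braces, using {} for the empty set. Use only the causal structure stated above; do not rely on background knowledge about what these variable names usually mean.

{Genotype}

Variables eligible for adjustment (non-descendants of BloodPressure, excluding BloodPressure and Cholesterol): {AlcoholUse, Genotype, SleepHours}.
Backdoor paths from BloodPressure to Cholesterol:
  P1: BloodPressure <- Genotype <- AlcoholUse -> Cholesterol
  P2: BloodPressure <- Genotype -> Cholesterol
  P3: BloodPressure <- Genotype -> SleepHours <- AlcoholUse -> Cholesterol
The empty set is not sufficient: P1 (BloodPressure <- Genotype <- AlcoholUse -> Cholesterol) has no collider blocking it and no conditioned non-collider, so it is open.
Try {Genotype}:
  P1: blocked at chain node Genotype ∈ conditioning set.
  P2: blocked at fork node Genotype ∈ conditioning set.
  P3: blocked at fork node Genotype ∈ conditioning set.
{Genotype} contains no descendant of BloodPressure and blocks every backdoor path.
No other singleton works — e.g. {AlcoholUse} leaves P2 open — so {Genotype} is the unique smallest valid adjustment set.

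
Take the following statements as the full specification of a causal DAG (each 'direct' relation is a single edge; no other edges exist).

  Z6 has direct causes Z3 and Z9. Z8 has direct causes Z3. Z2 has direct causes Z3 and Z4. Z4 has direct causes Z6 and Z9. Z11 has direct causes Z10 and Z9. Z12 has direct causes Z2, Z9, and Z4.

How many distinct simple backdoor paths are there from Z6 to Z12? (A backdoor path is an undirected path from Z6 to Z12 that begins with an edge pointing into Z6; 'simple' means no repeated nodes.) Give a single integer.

A backdoor path from Z6 to Z12 is any simple undirected path whose first edge points into Z6 (i.e. leaves Z6 via a parent).
Parents of Z6: {Z3, Z9}.
Enumerating:
  P1: Z6 <- Z9 -> Z4 -> Z2 -> Z12
  P2: Z6 <- Z9 -> Z4 -> Z12
  P3: Z6 <- Z9 -> Z12
  P4: Z6 <- Z3 -> Z2 <- Z4 <- Z9 -> Z12
  P5: Z6 <- Z3 -> Z2 <- Z4 -> Z12
  P6: Z6 <- Z3 -> Z2 -> Z12
That exhausts the simple backdoor paths. Count: 6.

6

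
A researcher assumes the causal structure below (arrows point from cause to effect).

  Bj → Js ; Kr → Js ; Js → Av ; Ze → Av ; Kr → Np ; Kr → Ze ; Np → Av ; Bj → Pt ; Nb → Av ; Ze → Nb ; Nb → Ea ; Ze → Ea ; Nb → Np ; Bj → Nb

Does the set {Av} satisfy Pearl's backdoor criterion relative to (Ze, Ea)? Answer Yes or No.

Backdoor paths from Ze to Ea (paths whose first edge points into Ze):
  P1: Ze <- Kr -> Np <- Nb -> Ea
  P2: Ze <- Kr -> Np -> Av <- Nb -> Ea
  P3: Ze <- Kr -> Np -> Av <- Js <- Bj -> Nb -> Ea
  P4: Ze <- Kr -> Js <- Bj -> Nb -> Ea
  P5: Ze <- Kr -> Js -> Av <- Nb -> Ea
  P6: Ze <- Kr -> Js -> Av <- Np <- Nb -> Ea
Condition 1 (no descendant of Ze in the set): FAILS — Av is a descendant of Ze.
Condition 2 (every backdoor path blocked by {Av}):
  P1: open — collider(s) Np are conditioned on (or have a conditioned descendant) and no non-collider on the path is in the set.
  P2: open — collider(s) Av are conditioned on (or have a conditioned descendant) and no non-collider on the path is in the set.
  P3: open — collider(s) Av are conditioned on (or have a conditioned descendant) and no non-collider on the path is in the set.
  P4: open — collider(s) Js are conditioned on (or have a conditioned descendant) and no non-collider on the path is in the set.
  P5: open — collider(s) Av are conditioned on (or have a conditioned descendant) and no non-collider on the path is in the set.
  P6: open — collider(s) Av are conditioned on (or have a conditioned descendant) and no non-collider on the path is in the set.
{Av} does not satisfy the backdoor criterion.

No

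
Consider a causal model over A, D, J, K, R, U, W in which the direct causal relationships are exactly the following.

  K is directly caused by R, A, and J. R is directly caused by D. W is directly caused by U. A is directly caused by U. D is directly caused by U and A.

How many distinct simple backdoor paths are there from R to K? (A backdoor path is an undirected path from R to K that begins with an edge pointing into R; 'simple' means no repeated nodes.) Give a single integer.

A backdoor path from R to K is any simple undirected path whose first edge points into R (i.e. leaves R via a parent).
Parents of R: {D}.
Enumerating:
  P1: R <- D <- U -> A -> K
  P2: R <- D <- A -> K
That exhausts the simple backdoor paths. Count: 2.

2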